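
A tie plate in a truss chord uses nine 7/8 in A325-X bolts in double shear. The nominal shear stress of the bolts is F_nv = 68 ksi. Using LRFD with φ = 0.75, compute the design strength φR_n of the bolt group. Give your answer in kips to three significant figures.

A_b = π × 0.875² / 4 = 0.6013 in².
R_n = F_nv · A_b · n · n_s = 68 × 0.6013 × 9 × 2 = 736 kips.
Design strength φR_n = 0.75 × 736 = 552 kips.

552 kips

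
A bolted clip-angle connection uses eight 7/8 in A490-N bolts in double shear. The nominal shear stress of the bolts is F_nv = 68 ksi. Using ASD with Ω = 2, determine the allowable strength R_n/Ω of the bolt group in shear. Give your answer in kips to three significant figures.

A_b = π × 0.875² / 4 = 0.6013 in².
R_n = F_nv · A_b · n · n_s = 68 × 0.6013 × 8 × 2 = 654.2 kips.
Allowable strength R_n/Ω = 654.2 / 2 = 327 kips.

327 kips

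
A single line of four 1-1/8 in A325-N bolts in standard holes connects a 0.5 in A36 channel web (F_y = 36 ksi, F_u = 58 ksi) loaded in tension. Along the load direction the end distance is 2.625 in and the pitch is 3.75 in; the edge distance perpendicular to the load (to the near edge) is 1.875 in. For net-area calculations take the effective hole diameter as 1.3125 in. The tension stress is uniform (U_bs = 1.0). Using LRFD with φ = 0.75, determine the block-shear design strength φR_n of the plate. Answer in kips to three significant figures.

Shear plane L_v = 2.625 + 3·3.75 = 13.88 in; A_gv = 13.88 × 0.5 = 6.938 in².
A_nv = (13.88 − 3.5·1.3125) × 0.5 = 4.641 in².
A_nt = (1.875 − 0.5·1.3125) × 0.5 = 0.6094 in².
0.6 F_u A_nv = 161.5 kips; 0.6 F_y A_gv = 149.8 kips → shear yielding governs the shear term.
R_n = 149.8 + 1.0 × 58 × 0.6094 = 185.2 kips.
Design strength φR_n = 0.75 × 185.2 = 139 kips.

139 kips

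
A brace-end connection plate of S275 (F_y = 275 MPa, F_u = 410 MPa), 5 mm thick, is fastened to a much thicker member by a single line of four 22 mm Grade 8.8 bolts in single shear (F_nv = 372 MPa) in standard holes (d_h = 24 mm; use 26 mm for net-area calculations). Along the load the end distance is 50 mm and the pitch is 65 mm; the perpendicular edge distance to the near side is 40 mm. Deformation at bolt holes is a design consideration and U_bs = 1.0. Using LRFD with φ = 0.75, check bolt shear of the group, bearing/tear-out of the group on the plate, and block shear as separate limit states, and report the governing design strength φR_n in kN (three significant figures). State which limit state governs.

Bolt shear: A_b = π·22²/4 = 380.1 mm²; R_n = 372 × 380.1 × 4 × 1 / 1000 = 565.6 kN → 0.75 × 565.6 = 424 kN.
Bearing: edge l_c = 38, r_n = 93.48 kN; interior l_c = 41, r_n = 100.9 kN; R_n = 93.48 + 3·100.9 = 396.1 kN → 297 kN.
Block shear: A_gv = 1225, A_nv = 770, A_nt = 135 mm²; R_n = min(0.6F_uA_nv, 0.6F_yA_gv) + U_bs·F_u·A_nt = 244.8 kN → 184 kN.
Block shear governs: 184 kN.

184 kN (block shear governs)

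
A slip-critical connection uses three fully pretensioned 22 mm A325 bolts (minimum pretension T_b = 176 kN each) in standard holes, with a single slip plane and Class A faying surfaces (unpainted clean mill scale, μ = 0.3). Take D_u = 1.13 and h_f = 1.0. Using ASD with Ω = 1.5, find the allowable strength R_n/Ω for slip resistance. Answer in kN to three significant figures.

119 kN

R_n = μ · D_u · h_f · T_b · n_s · n_b = 0.3 × 1.13 × 1.0 × 176 × 1 × 3 = 179 kN.
Allowable strength R_n/Ω = 179 / 1.5 = 119 kN.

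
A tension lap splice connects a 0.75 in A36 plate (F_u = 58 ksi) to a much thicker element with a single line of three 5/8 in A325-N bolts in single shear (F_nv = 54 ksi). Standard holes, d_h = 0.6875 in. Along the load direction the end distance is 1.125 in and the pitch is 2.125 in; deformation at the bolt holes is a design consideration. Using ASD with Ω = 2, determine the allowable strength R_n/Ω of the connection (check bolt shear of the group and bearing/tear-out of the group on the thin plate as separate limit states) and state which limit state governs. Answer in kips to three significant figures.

Bolt shear: A_b = π·0.625²/4 = 0.3068 in²; R_n = 54 × 0.3068 × 3 × 1 = 49.7 kips → 49.7 / 2 = 24.9 kips.
Bearing (1.2 l_c t F_u ≤ 2.4 d t F_u): upper limit = 2.4·0.625·0.75·58 = 65.25 kips.
  Edge l_c = 1.125 − 0.6875/2 = 0.7812 → r_n = 40.78 kips; interior l_c = 2.125 − 0.6875 = 1.438 → r_n = 65.25 kips.
  R_n,bearing = 1·40.78 + 2·65.25 = 171.3 kips → 171.3 / 2 = 85.6 kips.
Bolt shear governs: 24.9 kips.

24.9 kips (bolt shear governs)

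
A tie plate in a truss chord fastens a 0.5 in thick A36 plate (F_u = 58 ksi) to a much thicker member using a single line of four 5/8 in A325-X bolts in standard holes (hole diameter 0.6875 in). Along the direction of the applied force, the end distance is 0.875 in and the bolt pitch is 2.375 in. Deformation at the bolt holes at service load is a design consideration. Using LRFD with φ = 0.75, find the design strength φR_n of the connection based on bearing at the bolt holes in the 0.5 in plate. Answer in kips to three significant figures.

112 kips

Per bolt r_n = 1.2 l_c t F_u ≤ 2.4 d t F_u; upper limit = 2.4 × 0.625 × 0.5 × 58 = 43.5 kips.
Edge bolt: l_c = 0.875 − 0.6875/2 = 0.5312 in → 1.2 × 0.5312 × 0.5 × 58 = 18.49 → r_n = 18.49 kips.
Interior bolts: l_c = 2.375 − 0.6875 = 1.688 in → 1.2 × 1.688 × 0.5 × 58 = 58.72 → r_n = 43.5 kips.
R_n = 1 × 18.49 + 3 × 43.5 = 149 kips.
Design strength φR_n = 0.75 × 149 = 112 kips.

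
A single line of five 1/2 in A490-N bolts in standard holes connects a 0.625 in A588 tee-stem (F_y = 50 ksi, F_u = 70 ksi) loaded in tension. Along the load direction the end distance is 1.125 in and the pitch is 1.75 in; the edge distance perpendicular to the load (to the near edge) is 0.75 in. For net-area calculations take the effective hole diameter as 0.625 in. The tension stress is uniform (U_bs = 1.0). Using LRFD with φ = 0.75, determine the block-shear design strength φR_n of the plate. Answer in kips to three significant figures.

Shear plane L_v = 1.125 + 4·1.75 = 8.125 in; A_gv = 8.125 × 0.625 = 5.078 in².
A_nv = (8.125 − 4.5·0.625) × 0.625 = 3.32 in².
A_nt = (0.75 − 0.5·0.625) × 0.625 = 0.2734 in².
0.6 F_u A_nv = 139.5 kips; 0.6 F_y A_gv = 152.3 kips → shear rupture governs the shear term.
R_n = 139.5 + 1.0 × 70 × 0.2734 = 158.6 kips.
Design strength φR_n = 0.75 × 158.6 = 119 kips.

119 kips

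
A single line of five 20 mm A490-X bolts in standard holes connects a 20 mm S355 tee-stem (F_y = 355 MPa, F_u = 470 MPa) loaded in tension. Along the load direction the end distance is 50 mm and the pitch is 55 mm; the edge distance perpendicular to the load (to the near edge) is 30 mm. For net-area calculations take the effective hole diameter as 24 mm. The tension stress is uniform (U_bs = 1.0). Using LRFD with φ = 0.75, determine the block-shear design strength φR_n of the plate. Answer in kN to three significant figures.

812 kN

Shear plane L_v = 50 + 4·55 = 270 mm; A_gv = 270 × 20 = 5400 mm².
A_nv = (270 − 4.5·24) × 20 = 3240 mm².
A_nt = (30 − 0.5·24) × 20 = 360 mm².
0.6 F_u A_nv = 913.7 kN; 0.6 F_y A_gv = 1150 kN → shear rupture governs the shear term.
R_n = 913.7 + 1.0 × 470 × 360 / 1000 = 1083 kN.
Design strength φR_n = 0.75 × 1083 = 812 kN.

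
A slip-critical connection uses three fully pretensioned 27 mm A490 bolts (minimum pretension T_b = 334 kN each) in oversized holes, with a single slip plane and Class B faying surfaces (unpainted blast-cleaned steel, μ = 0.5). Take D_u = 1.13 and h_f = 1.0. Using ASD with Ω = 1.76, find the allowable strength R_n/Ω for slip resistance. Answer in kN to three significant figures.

R_n = μ · D_u · h_f · T_b · n_s · n_b = 0.5 × 1.13 × 1.0 × 334 × 1 × 3 = 566.1 kN.
Allowable strength R_n/Ω = 566.1 / 1.76 = 322 kN.

322 kN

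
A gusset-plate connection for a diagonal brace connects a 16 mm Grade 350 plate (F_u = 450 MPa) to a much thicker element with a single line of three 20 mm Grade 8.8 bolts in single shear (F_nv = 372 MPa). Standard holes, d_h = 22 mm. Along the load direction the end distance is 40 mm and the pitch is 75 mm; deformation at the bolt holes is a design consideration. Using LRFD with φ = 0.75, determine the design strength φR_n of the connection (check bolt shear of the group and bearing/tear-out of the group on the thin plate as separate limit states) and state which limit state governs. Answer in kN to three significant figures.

Bolt shear: A_b = π·20²/4 = 314.2 mm²; R_n = 372 × 314.2 × 3 × 1 / 1000 = 350.6 kN → 0.75 × 350.6 = 263 kN.
Bearing (1.2 l_c t F_u ≤ 2.4 d t F_u): upper limit = 2.4·20·16·450 / 1000 = 345.6 kN.
  Edge l_c = 40 − 22/2 = 29 → r_n = 250.6 kN; interior l_c = 75 − 22 = 53 → r_n = 345.6 kN.
  R_n,bearing = 1·250.6 + 2·345.6 = 941.8 kN → 0.75 × 941.8 = 706 kN.
Bolt shear governs: 263 kN.

263 kN (bolt shear governs)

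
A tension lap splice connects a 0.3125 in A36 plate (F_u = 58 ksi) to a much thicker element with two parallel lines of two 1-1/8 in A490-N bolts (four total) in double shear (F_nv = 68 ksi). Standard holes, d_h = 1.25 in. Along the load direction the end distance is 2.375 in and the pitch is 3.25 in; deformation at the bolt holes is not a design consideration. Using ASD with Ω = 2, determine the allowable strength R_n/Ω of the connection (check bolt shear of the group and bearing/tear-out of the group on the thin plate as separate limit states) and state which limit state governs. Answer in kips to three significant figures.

Bolt shear: A_b = π·1.125²/4 = 0.994 in²; R_n = 68 × 0.994 × 4 × 2 = 540.7 kips → 540.7 / 2 = 270 kips.
Bearing (1.5 l_c t F_u ≤ 3.0 d t F_u): upper limit = 3.0·1.125·0.3125·58 = 61.17 kips.
  Edge l_c = 2.375 − 1.25/2 = 1.75 → r_n = 47.58 kips; interior l_c = 3.25 − 1.25 = 2 → r_n = 54.38 kips.
  R_n,bearing = 2·47.58 + 2·54.38 = 203.9 kips → 203.9 / 2 = 102 kips.
Bearing governs: 102 kips.

102 kips (bearing governs)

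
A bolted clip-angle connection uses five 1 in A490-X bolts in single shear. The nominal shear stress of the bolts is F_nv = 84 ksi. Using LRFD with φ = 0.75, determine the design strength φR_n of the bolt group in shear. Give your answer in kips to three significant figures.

247 kips

A_b = π × 1² / 4 = 0.7854 in².
R_n = F_nv · A_b · n · n_s = 84 × 0.7854 × 5 × 1 = 329.9 kips.
Design strength φR_n = 0.75 × 329.9 = 247 kips.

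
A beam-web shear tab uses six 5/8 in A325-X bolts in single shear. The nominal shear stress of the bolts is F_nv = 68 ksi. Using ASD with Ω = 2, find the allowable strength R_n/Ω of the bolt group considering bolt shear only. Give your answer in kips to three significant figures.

A_b = π × 0.625² / 4 = 0.3068 in².
R_n = F_nv · A_b · n · n_s = 68 × 0.3068 × 6 × 1 = 125.2 kips.
Allowable strength R_n/Ω = 125.2 / 2 = 62.6 kips.

62.6 kips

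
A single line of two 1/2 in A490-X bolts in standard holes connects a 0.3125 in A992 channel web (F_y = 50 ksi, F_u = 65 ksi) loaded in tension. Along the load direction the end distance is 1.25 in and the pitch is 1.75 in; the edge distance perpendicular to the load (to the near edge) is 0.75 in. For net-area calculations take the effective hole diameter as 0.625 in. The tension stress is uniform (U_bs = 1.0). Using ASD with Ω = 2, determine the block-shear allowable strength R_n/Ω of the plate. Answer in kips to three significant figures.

Shear plane L_v = 1.25 + 1·1.75 = 3 in; A_gv = 3 × 0.3125 = 0.9375 in².
A_nv = (3 − 1.5·0.625) × 0.3125 = 0.6445 in².
A_nt = (0.75 − 0.5·0.625) × 0.3125 = 0.1367 in².
0.6 F_u A_nv = 25.14 kips; 0.6 F_y A_gv = 28.12 kips → shear rupture governs the shear term.
R_n = 25.14 + 1.0 × 65 × 0.1367 = 34.02 kips.
Allowable strength R_n/Ω = 34.02 / 2 = 17 kips.

17 kips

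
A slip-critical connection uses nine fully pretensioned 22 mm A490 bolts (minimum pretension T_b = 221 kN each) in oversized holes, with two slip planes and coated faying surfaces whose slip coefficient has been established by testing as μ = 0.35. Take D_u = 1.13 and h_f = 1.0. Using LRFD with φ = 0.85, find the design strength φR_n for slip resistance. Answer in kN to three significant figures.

R_n = μ · D_u · h_f · T_b · n_s · n_b = 0.35 × 1.13 × 1.0 × 221 × 2 × 9 = 1573 kN.
Design strength φR_n = 0.85 × 1573 = 1340 kN.

1340 kN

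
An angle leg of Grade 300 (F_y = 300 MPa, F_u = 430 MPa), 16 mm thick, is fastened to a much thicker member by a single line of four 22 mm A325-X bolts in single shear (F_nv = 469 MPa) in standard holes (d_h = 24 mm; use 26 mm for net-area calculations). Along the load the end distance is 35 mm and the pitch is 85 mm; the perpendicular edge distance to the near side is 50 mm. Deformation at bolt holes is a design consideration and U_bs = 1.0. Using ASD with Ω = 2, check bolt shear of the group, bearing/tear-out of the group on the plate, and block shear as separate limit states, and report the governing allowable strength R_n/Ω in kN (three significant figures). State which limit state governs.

Bolt shear: A_b = π·22²/4 = 380.1 mm²; R_n = 469 × 380.1 × 4 × 1 / 1000 = 713.1 kN → 713.1 / 2 = 357 kN.
Bearing: edge l_c = 23, r_n = 189.9 kN; interior l_c = 61, r_n = 363.3 kN; R_n = 189.9 + 3·363.3 = 1280 kN → 640 kN.
Block shear: A_gv = 4640, A_nv = 3184, A_nt = 592 mm²; R_n = min(0.6F_uA_nv, 0.6F_yA_gv) + U_bs·F_u·A_nt = 1076 kN → 538 kN.
Bolt shear governs: 357 kN.

357 kN (bolt shear governs)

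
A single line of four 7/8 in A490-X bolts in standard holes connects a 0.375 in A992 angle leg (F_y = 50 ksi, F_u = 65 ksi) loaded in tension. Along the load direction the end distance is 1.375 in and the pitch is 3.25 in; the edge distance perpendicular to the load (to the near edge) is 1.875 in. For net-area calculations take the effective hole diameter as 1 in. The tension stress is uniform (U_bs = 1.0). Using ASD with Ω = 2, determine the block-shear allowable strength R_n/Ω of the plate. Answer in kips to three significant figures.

72.5 kips

Shear plane L_v = 1.375 + 3·3.25 = 11.12 in; A_gv = 11.12 × 0.375 = 4.172 in².
A_nv = (11.12 − 3.5·1) × 0.375 = 2.859 in².
A_nt = (1.875 − 0.5·1) × 0.375 = 0.5156 in².
0.6 F_u A_nv = 111.5 kips; 0.6 F_y A_gv = 125.2 kips → shear rupture governs the shear term.
R_n = 111.5 + 1.0 × 65 × 0.5156 = 145 kips.
Allowable strength R_n/Ω = 145 / 2 = 72.5 kips.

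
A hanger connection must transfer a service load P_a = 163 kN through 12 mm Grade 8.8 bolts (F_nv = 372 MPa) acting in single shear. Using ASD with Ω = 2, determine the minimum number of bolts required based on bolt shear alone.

8 bolts

A_b = π·12²/4 = 113.1 mm².
Per-bolt allowable strength R_n/Ω = 372 × 113.1 × 1 / 1000 / 2 = 21.04 kN.
n ≥ 163 / 21.04 = 7.749 → use 8 bolts.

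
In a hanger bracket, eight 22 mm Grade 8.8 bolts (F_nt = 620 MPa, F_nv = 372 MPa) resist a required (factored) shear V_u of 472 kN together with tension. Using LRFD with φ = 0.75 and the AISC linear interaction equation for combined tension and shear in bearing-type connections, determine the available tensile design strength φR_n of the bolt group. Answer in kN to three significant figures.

A_b = π·22²/4 = 380.1 mm²; f_rv = 472 × 1000 / (8 × 380.1) = 155.2 MPa.
F'_nt = 1.3 F_nt − (F_nt / φF_nv) f_rv = 1.3·620 − (620/(0.75·372))·155.2 = 461.1 MPa, capped at F_nt → F'_nt = 461.1 MPa.
R_n = F'_nt · A_b · n = 461.1 × 380.1 × 8 / 1000 = 1402 kN.
Design strength φR_n = 0.75 × 1402 = 1050 kN.

1050 kN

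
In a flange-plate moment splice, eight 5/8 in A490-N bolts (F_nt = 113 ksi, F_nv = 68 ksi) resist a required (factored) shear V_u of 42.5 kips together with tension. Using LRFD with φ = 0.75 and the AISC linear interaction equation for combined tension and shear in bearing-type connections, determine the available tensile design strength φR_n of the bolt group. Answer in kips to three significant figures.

200 kips

A_b = π·0.625²/4 = 0.3068 in²; f_rv = 42.5 / (8 × 0.3068) = 17.32 ksi.
F'_nt = 1.3 F_nt − (F_nt / φF_nv) f_rv = 1.3·113 − (113/(0.75·68))·17.32 = 108.5 ksi, capped at F_nt → F'_nt = 108.5 ksi.
R_n = F'_nt · A_b · n = 108.5 × 0.3068 × 8 = 266.4 kips.
Design strength φR_n = 0.75 × 266.4 = 200 kips.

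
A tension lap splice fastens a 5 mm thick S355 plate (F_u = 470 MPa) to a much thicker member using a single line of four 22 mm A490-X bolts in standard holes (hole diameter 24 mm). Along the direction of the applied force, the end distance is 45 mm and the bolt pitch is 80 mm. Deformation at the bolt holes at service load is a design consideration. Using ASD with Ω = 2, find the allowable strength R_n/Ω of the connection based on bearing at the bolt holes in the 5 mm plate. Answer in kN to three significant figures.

233 kN

Per bolt r_n = 1.2 l_c t F_u ≤ 2.4 d t F_u; upper limit = 2.4 × 22 × 5 × 470 / 1000 = 124.1 kN.
Edge bolt: l_c = 45 − 24/2 = 33 mm → 1.2 × 33 × 5 × 470 / 1000 = 93.06 → r_n = 93.06 kN.
Interior bolts: l_c = 80 − 24 = 56 mm → 1.2 × 56 × 5 × 470 / 1000 = 157.9 → r_n = 124.1 kN.
R_n = 1 × 93.06 + 3 × 124.1 = 465.3 kN.
Allowable strength R_n/Ω = 465.3 / 2 = 233 kN.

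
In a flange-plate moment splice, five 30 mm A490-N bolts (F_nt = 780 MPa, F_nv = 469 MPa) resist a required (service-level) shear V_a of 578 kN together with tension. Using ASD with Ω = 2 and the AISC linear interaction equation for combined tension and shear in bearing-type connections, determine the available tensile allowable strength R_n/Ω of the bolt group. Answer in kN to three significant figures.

831 kN

A_b = π·30²/4 = 706.9 mm²; f_rv = 578 × 1000 / (5 × 706.9) = 163.5 MPa.
F'_nt = 1.3 F_nt − (Ω F_nt / F_nv) f_rv = 1.3·780 − (2·780/469)·163.5 = 470 MPa, capped at F_nt → F'_nt = 470 MPa.
R_n = F'_nt · A_b · n = 470 × 706.9 × 5 / 1000 = 1661 kN.
Allowable strength R_n/Ω = 1661 / 2 = 831 kN.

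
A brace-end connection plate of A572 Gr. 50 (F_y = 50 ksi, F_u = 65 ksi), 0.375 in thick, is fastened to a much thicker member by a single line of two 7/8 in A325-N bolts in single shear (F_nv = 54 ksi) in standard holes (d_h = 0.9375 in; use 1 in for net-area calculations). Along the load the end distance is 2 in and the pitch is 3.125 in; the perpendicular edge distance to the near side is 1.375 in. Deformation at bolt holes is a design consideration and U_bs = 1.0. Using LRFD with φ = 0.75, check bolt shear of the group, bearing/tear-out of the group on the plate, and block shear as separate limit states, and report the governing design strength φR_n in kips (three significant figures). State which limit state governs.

Bolt shear: A_b = π·0.875²/4 = 0.6013 in²; R_n = 54 × 0.6013 × 2 × 1 = 64.94 kips → 0.75 × 64.94 = 48.7 kips.
Bearing: edge l_c = 1.531, r_n = 44.79 kips; interior l_c = 2.188, r_n = 51.19 kips; R_n = 44.79 + 1·51.19 = 95.98 kips → 72 kips.
Block shear: A_gv = 1.922, A_nv = 1.359, A_nt = 0.3281 in²; R_n = min(0.6F_uA_nv, 0.6F_yA_gv) + U_bs·F_u·A_nt = 74.34 kips → 55.8 kips.
Bolt shear governs: 48.7 kips.

48.7 kips (bolt shear governs)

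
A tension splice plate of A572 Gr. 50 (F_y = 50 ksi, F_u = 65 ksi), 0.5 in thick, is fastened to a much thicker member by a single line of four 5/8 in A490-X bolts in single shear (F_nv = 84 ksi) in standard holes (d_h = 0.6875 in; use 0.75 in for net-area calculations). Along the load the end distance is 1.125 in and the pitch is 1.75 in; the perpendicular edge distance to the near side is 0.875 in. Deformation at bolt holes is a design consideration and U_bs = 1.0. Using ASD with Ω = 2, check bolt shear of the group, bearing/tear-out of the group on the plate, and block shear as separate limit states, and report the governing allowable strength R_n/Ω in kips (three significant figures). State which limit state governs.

Bolt shear: A_b = π·0.625²/4 = 0.3068 in²; R_n = 84 × 0.3068 × 4 × 1 = 103.1 kips → 103.1 / 2 = 51.5 kips.
Bearing: edge l_c = 0.7812, r_n = 30.47 kips; interior l_c = 1.062, r_n = 41.44 kips; R_n = 30.47 + 3·41.44 = 154.8 kips → 77.4 kips.
Block shear: A_gv = 3.188, A_nv = 1.875, A_nt = 0.25 in²; R_n = min(0.6F_uA_nv, 0.6F_yA_gv) + U_bs·F_u·A_nt = 89.38 kips → 44.7 kips.
Block shear governs: 44.7 kips.

44.7 kips (block shear governs)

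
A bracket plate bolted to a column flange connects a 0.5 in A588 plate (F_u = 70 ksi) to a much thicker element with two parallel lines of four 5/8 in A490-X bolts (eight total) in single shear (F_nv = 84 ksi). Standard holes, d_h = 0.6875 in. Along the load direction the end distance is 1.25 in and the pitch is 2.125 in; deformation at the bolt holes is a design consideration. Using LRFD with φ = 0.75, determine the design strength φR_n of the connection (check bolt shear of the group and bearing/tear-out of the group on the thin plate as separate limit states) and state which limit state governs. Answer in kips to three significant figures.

Bolt shear: A_b = π·0.625²/4 = 0.3068 in²; R_n = 84 × 0.3068 × 8 × 1 = 206.2 kips → 0.75 × 206.2 = 155 kips.
Bearing (1.2 l_c t F_u ≤ 2.4 d t F_u): upper limit = 2.4·0.625·0.5·70 = 52.5 kips.
  Edge l_c = 1.25 − 0.6875/2 = 0.9062 → r_n = 38.06 kips; interior l_c = 2.125 − 0.6875 = 1.438 → r_n = 52.5 kips.
  R_n,bearing = 2·38.06 + 6·52.5 = 391.1 kips → 0.75 × 391.1 = 293 kips.
Bolt shear governs: 155 kips.

155 kips (bolt shear governs)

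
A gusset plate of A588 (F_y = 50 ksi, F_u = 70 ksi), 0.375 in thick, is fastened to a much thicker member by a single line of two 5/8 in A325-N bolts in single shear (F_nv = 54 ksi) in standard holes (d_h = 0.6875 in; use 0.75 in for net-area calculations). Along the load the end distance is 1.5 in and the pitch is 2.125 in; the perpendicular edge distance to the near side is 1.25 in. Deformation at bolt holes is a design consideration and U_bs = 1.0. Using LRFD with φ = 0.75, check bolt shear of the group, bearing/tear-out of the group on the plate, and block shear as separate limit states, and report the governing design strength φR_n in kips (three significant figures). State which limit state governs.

24.9 kips (bolt shear governs)

Bolt shear: A_b = π·0.625²/4 = 0.3068 in²; R_n = 54 × 0.3068 × 2 × 1 = 33.13 kips → 0.75 × 33.13 = 24.9 kips.
Bearing: edge l_c = 1.156, r_n = 36.42 kips; interior l_c = 1.438, r_n = 39.38 kips; R_n = 36.42 + 1·39.38 = 75.8 kips → 56.8 kips.
Block shear: A_gv = 1.359, A_nv = 0.9375, A_nt = 0.3281 in²; R_n = min(0.6F_uA_nv, 0.6F_yA_gv) + U_bs·F_u·A_nt = 62.34 kips → 46.8 kips.
Bolt shear governs: 24.9 kips.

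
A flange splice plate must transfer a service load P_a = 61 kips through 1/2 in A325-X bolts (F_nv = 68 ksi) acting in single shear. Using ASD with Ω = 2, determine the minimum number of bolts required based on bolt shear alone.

A_b = π·0.5²/4 = 0.1963 in².
Per-bolt allowable strength R_n/Ω = 68 × 0.1963 × 1 / 2 = 6.676 kips.
n ≥ 61 / 6.676 = 9.137 → use 10 bolts.

10 bolts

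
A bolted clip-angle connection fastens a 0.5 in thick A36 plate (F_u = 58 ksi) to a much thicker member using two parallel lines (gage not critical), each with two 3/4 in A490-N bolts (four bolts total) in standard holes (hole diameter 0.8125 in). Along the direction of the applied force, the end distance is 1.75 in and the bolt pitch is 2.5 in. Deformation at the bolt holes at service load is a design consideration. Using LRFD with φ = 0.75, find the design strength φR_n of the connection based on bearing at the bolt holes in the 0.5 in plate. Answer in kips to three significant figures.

Per bolt r_n = 1.2 l_c t F_u ≤ 2.4 d t F_u; upper limit = 2.4 × 0.75 × 0.5 × 58 = 52.2 kips.
Edge bolt: l_c = 1.75 − 0.8125/2 = 1.344 in → 1.2 × 1.344 × 0.5 × 58 = 46.76 → r_n = 46.76 kips.
Interior bolts: l_c = 2.5 − 0.8125 = 1.688 in → 1.2 × 1.688 × 0.5 × 58 = 58.72 → r_n = 52.2 kips.
R_n = 2 × 46.76 + 2 × 52.2 = 197.9 kips.
Design strength φR_n = 0.75 × 197.9 = 148 kips.

148 kips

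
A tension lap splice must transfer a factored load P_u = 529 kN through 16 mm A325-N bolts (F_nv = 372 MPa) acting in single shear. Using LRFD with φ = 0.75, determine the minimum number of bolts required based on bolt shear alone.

10 bolts

A_b = π·16²/4 = 201.1 mm².
Per-bolt design strength φR_n = 0.75 × 372 × 201.1 × 1 / 1000 = 56.1 kN.
n ≥ 529 / 56.1 = 9.43 → use 10 bolts.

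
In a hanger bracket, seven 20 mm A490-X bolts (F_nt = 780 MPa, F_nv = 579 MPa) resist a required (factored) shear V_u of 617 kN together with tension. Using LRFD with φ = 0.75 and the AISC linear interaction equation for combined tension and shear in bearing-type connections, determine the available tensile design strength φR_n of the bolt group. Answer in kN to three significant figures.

A_b = π·20²/4 = 314.2 mm²; f_rv = 617 × 1000 / (7 × 314.2) = 280.6 MPa.
F'_nt = 1.3 F_nt − (F_nt / φF_nv) f_rv = 1.3·780 − (780/(0.75·579))·280.6 = 510 MPa, capped at F_nt → F'_nt = 510 MPa.
R_n = F'_nt · A_b · n = 510 × 314.2 × 7 / 1000 = 1122 kN.
Design strength φR_n = 0.75 × 1122 = 841 kN.

841 kN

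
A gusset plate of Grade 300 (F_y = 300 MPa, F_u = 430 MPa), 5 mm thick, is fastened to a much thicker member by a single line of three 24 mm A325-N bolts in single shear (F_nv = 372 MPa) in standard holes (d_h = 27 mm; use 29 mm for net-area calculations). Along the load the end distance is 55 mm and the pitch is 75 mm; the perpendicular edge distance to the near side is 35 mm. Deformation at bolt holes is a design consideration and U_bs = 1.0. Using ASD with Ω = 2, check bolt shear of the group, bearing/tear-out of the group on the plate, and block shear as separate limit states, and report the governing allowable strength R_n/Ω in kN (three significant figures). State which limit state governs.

108 kN (block shear governs)

Bolt shear: A_b = π·24²/4 = 452.4 mm²; R_n = 372 × 452.4 × 3 × 1 / 1000 = 504.9 kN → 504.9 / 2 = 252 kN.
Bearing: edge l_c = 41.5, r_n = 107.1 kN; interior l_c = 48, r_n = 123.8 kN; R_n = 107.1 + 2·123.8 = 354.8 kN → 177 kN.
Block shear: A_gv = 1025, A_nv = 662.5, A_nt = 102.5 mm²; R_n = min(0.6F_uA_nv, 0.6F_yA_gv) + U_bs·F_u·A_nt = 215 kN → 108 kN.
Block shear governs: 108 kN.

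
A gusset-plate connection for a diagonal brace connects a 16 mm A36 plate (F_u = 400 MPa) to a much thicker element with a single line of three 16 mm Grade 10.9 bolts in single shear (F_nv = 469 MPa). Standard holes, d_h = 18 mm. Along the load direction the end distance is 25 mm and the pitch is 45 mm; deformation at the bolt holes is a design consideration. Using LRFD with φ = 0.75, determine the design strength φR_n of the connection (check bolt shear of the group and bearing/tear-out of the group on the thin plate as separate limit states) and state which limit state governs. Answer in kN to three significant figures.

Bolt shear: A_b = π·16²/4 = 201.1 mm²; R_n = 469 × 201.1 × 3 × 1 / 1000 = 282.9 kN → 0.75 × 282.9 = 212 kN.
Bearing (1.2 l_c t F_u ≤ 2.4 d t F_u): upper limit = 2.4·16·16·400 / 1000 = 245.8 kN.
  Edge l_c = 25 − 18/2 = 16 → r_n = 122.9 kN; interior l_c = 45 − 18 = 27 → r_n = 207.4 kN.
  R_n,bearing = 1·122.9 + 2·207.4 = 537.6 kN → 0.75 × 537.6 = 403 kN.
Bolt shear governs: 212 kN.

212 kN (bolt shear governs)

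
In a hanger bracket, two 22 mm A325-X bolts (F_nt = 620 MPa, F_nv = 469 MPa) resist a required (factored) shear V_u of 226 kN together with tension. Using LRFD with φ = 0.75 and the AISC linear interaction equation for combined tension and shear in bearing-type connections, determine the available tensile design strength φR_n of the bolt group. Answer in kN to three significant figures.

161 kN

A_b = π·22²/4 = 380.1 mm²; f_rv = 226 × 1000 / (2 × 380.1) = 297.3 MPa.
F'_nt = 1.3 F_nt − (F_nt / φF_nv) f_rv = 1.3·620 − (620/(0.75·469))·297.3 = 282 MPa, capped at F_nt → F'_nt = 282 MPa.
R_n = F'_nt · A_b · n = 282 × 380.1 × 2 / 1000 = 214.4 kN.
Design strength φR_n = 0.75 × 214.4 = 161 kN.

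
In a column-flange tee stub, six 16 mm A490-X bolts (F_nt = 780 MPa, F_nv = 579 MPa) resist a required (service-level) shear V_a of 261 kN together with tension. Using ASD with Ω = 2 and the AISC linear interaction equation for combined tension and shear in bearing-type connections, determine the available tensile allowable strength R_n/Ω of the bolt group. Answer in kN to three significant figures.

260 kN

A_b = π·16²/4 = 201.1 mm²; f_rv = 261 × 1000 / (6 × 201.1) = 216.4 MPa.
F'_nt = 1.3 F_nt − (Ω F_nt / F_nv) f_rv = 1.3·780 − (2·780/579)·216.4 = 431.1 MPa, capped at F_nt → F'_nt = 431.1 MPa.
R_n = F'_nt · A_b · n = 431.1 × 201.1 × 6 / 1000 = 520 kN.
Allowable strength R_n/Ω = 520 / 2 = 260 kN.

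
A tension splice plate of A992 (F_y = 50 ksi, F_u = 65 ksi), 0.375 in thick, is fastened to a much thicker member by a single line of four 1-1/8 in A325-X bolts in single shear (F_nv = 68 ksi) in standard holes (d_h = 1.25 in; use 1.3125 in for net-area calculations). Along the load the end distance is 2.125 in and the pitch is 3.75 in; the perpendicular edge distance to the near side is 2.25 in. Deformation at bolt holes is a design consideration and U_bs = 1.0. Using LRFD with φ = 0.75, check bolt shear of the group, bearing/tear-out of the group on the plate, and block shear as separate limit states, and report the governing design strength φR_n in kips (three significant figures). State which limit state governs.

Bolt shear: A_b = π·1.125²/4 = 0.994 in²; R_n = 68 × 0.994 × 4 × 1 = 270.4 kips → 0.75 × 270.4 = 203 kips.
Bearing: edge l_c = 1.5, r_n = 43.87 kips; interior l_c = 2.5, r_n = 65.81 kips; R_n = 43.87 + 3·65.81 = 241.3 kips → 181 kips.
Block shear: A_gv = 5.016, A_nv = 3.293, A_nt = 0.5977 in²; R_n = min(0.6F_uA_nv, 0.6F_yA_gv) + U_bs·F_u·A_nt = 167.3 kips → 125 kips.
Block shear governs: 125 kips.

125 kips (block shear governs)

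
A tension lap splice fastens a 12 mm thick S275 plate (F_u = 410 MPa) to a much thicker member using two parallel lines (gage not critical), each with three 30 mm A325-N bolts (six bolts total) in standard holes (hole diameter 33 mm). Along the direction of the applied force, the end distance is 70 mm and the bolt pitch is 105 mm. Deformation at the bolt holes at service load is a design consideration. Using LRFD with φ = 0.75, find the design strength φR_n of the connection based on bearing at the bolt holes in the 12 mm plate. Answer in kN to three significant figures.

Per bolt r_n = 1.2 l_c t F_u ≤ 2.4 d t F_u; upper limit = 2.4 × 30 × 12 × 410 / 1000 = 354.2 kN.
Edge bolt: l_c = 70 − 33/2 = 53.5 mm → 1.2 × 53.5 × 12 × 410 / 1000 = 315.9 → r_n = 315.9 kN.
Interior bolts: l_c = 105 − 33 = 72 mm → 1.2 × 72 × 12 × 410 / 1000 = 425.1 → r_n = 354.2 kN.
R_n = 2 × 315.9 + 4 × 354.2 = 2049 kN.
Design strength φR_n = 0.75 × 2049 = 1540 kN.

1540 kN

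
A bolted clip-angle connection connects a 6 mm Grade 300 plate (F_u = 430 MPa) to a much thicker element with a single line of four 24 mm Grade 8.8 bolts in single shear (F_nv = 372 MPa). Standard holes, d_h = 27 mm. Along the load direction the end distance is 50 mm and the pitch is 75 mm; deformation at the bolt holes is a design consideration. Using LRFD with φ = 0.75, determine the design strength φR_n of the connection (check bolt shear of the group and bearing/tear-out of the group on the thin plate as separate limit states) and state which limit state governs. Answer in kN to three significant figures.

Bolt shear: A_b = π·24²/4 = 452.4 mm²; R_n = 372 × 452.4 × 4 × 1 / 1000 = 673.2 kN → 0.75 × 673.2 = 505 kN.
Bearing (1.2 l_c t F_u ≤ 2.4 d t F_u): upper limit = 2.4·24·6·430 / 1000 = 148.6 kN.
  Edge l_c = 50 − 27/2 = 36.5 → r_n = 113 kN; interior l_c = 75 − 27 = 48 → r_n = 148.6 kN.
  R_n,bearing = 1·113 + 3·148.6 = 558.8 kN → 0.75 × 558.8 = 419 kN.
Bearing governs: 419 kN.

419 kN (bearing governs)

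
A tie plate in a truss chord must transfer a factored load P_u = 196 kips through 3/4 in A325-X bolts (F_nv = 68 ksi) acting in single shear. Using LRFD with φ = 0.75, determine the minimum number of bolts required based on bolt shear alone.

A_b = π·0.75²/4 = 0.4418 in².
Per-bolt design strength φR_n = 0.75 × 68 × 0.4418 × 1 = 22.53 kips.
n ≥ 196 / 22.53 = 8.699 → use 9 bolts.

9 bolts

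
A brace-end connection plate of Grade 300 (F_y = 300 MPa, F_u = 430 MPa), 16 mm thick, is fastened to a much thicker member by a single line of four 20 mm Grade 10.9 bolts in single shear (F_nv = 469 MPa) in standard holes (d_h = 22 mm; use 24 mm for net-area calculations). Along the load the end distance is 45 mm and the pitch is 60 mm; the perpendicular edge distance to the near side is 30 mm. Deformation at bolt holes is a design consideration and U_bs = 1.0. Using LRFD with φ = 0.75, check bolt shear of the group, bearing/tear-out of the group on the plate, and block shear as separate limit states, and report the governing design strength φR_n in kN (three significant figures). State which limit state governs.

Bolt shear: A_b = π·20²/4 = 314.2 mm²; R_n = 469 × 314.2 × 4 × 1 / 1000 = 589.4 kN → 0.75 × 589.4 = 442 kN.
Bearing: edge l_c = 34, r_n = 280.7 kN; interior l_c = 38, r_n = 313.7 kN; R_n = 280.7 + 3·313.7 = 1222 kN → 916 kN.
Block shear: A_gv = 3600, A_nv = 2256, A_nt = 288 mm²; R_n = min(0.6F_uA_nv, 0.6F_yA_gv) + U_bs·F_u·A_nt = 705.9 kN → 529 kN.
Bolt shear governs: 442 kN.

442 kN (bolt shear governs)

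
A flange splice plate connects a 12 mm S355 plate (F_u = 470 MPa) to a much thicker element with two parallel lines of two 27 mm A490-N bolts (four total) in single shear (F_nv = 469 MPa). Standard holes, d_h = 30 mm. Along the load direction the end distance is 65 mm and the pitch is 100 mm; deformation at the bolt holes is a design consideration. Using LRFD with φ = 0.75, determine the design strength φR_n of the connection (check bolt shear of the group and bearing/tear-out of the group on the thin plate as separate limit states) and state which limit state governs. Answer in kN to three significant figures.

Bolt shear: A_b = π·27²/4 = 572.6 mm²; R_n = 469 × 572.6 × 4 × 1 / 1000 = 1074 kN → 0.75 × 1074 = 806 kN.
Bearing (1.2 l_c t F_u ≤ 2.4 d t F_u): upper limit = 2.4·27·12·470 / 1000 = 365.5 kN.
  Edge l_c = 65 − 30/2 = 50 → r_n = 338.4 kN; interior l_c = 100 − 30 = 70 → r_n = 365.5 kN.
  R_n,bearing = 2·338.4 + 2·365.5 = 1408 kN → 0.75 × 1408 = 1060 kN.
Bolt shear governs: 806 kN.

806 kN (bolt shear governs)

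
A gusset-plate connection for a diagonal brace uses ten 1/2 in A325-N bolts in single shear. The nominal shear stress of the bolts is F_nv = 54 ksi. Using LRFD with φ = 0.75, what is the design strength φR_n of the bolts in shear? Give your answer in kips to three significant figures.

79.5 kips

A_b = π × 0.5² / 4 = 0.1963 in².
R_n = F_nv · A_b · n · n_s = 54 × 0.1963 × 10 × 1 = 106 kips.
Design strength φR_n = 0.75 × 106 = 79.5 kips.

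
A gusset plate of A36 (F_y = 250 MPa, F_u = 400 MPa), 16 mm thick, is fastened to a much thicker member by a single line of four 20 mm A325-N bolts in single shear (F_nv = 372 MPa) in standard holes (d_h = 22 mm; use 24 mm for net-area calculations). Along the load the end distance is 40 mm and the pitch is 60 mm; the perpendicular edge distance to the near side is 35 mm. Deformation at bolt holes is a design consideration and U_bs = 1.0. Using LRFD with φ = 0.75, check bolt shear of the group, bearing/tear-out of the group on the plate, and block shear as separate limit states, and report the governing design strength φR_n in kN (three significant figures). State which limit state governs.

Bolt shear: A_b = π·20²/4 = 314.2 mm²; R_n = 372 × 314.2 × 4 × 1 / 1000 = 467.5 kN → 0.75 × 467.5 = 351 kN.
Bearing: edge l_c = 29, r_n = 222.7 kN; interior l_c = 38, r_n = 291.8 kN; R_n = 222.7 + 3·291.8 = 1098 kN → 824 kN.
Block shear: A_gv = 3520, A_nv = 2176, A_nt = 368 mm²; R_n = min(0.6F_uA_nv, 0.6F_yA_gv) + U_bs·F_u·A_nt = 669.4 kN → 502 kN.
Bolt shear governs: 351 kN.

351 kN (bolt shear governs)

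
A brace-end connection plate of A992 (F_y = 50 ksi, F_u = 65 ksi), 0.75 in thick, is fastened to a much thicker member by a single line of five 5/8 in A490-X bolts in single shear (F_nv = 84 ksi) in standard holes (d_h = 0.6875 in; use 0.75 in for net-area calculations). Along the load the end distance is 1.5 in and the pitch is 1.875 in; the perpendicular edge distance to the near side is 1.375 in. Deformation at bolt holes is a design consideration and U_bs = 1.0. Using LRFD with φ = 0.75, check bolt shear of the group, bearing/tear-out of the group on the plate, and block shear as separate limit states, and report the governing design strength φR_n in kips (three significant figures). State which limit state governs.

96.6 kips (bolt shear governs)

Bolt shear: A_b = π·0.625²/4 = 0.3068 in²; R_n = 84 × 0.3068 × 5 × 1 = 128.9 kips → 0.75 × 128.9 = 96.6 kips.
Bearing: edge l_c = 1.156, r_n = 67.64 kips; interior l_c = 1.188, r_n = 69.47 kips; R_n = 67.64 + 4·69.47 = 345.5 kips → 259 kips.
Block shear: A_gv = 6.75, A_nv = 4.219, A_nt = 0.75 in²; R_n = min(0.6F_uA_nv, 0.6F_yA_gv) + U_bs·F_u·A_nt = 213.3 kips → 160 kips.
Bolt shear governs: 96.6 kips.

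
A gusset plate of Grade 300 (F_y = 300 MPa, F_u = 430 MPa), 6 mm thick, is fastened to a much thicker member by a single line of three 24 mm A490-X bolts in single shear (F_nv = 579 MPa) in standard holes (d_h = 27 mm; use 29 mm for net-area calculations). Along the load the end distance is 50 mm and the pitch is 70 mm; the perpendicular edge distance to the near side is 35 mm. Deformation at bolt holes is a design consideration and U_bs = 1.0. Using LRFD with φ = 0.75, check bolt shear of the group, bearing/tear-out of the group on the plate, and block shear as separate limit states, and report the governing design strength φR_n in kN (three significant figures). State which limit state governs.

Bolt shear: A_b = π·24²/4 = 452.4 mm²; R_n = 579 × 452.4 × 3 × 1 / 1000 = 785.8 kN → 0.75 × 785.8 = 589 kN.
Bearing: edge l_c = 36.5, r_n = 113 kN; interior l_c = 43, r_n = 133.1 kN; R_n = 113 + 2·133.1 = 379.3 kN → 284 kN.
Block shear: A_gv = 1140, A_nv = 705, A_nt = 123 mm²; R_n = min(0.6F_uA_nv, 0.6F_yA_gv) + U_bs·F_u·A_nt = 234.8 kN → 176 kN.
Block shear governs: 176 kN.

176 kN (block shear governs)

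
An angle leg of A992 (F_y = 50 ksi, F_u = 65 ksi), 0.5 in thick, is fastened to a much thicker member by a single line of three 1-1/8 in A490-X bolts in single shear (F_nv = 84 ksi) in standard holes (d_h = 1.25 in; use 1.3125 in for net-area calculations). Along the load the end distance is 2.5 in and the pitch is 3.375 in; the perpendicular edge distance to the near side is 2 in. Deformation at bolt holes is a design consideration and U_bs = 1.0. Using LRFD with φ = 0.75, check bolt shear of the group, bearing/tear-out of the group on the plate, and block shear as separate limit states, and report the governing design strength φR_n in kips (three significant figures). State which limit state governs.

120 kips (block shear governs)

Bolt shear: A_b = π·1.125²/4 = 0.994 in²; R_n = 84 × 0.994 × 3 × 1 = 250.5 kips → 0.75 × 250.5 = 188 kips.
Bearing: edge l_c = 1.875, r_n = 73.12 kips; interior l_c = 2.125, r_n = 82.88 kips; R_n = 73.12 + 2·82.88 = 238.9 kips → 179 kips.
Block shear: A_gv = 4.625, A_nv = 2.984, A_nt = 0.6719 in²; R_n = min(0.6F_uA_nv, 0.6F_yA_gv) + U_bs·F_u·A_nt = 160.1 kips → 120 kips.
Block shear governs: 120 kips.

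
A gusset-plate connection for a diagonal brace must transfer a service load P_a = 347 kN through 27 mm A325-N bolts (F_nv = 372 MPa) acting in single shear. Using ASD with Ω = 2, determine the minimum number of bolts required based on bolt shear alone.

4 bolts

A_b = π·27²/4 = 572.6 mm².
Per-bolt allowable strength R_n/Ω = 372 × 572.6 × 1 / 1000 / 2 = 106.5 kN.
n ≥ 347 / 106.5 = 3.258 → use 4 bolts.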